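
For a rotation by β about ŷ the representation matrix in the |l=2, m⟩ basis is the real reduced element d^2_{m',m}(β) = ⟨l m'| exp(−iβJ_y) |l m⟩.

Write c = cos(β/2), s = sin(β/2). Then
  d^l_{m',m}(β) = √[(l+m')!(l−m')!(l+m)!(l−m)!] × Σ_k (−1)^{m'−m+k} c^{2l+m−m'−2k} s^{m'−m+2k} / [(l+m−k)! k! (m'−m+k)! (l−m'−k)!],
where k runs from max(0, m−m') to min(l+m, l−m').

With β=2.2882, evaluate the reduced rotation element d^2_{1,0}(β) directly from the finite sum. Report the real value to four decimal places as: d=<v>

d=0.6067

d^2_{1,0}(β=2.2882) via Wigner's sum:
With c≡cos(β/2)=0.413866 and s≡sin(β/2)=0.910338, N=[6·1·2·2]^{1/2}=4.898979
k: max(0,(0)−(1))=0 … min(2+(0),2−(1))=1
  k=0: (−1)^1·4.8990/(2)·0.4139^3·0.9103^1 = -0.158072
  k=1: (−1)^2·4.8990/(2)·0.4139^1·0.9103^3 = +0.764791
d^2_{1,0}(2.2882) = -0.158072 +0.764791 = +0.606719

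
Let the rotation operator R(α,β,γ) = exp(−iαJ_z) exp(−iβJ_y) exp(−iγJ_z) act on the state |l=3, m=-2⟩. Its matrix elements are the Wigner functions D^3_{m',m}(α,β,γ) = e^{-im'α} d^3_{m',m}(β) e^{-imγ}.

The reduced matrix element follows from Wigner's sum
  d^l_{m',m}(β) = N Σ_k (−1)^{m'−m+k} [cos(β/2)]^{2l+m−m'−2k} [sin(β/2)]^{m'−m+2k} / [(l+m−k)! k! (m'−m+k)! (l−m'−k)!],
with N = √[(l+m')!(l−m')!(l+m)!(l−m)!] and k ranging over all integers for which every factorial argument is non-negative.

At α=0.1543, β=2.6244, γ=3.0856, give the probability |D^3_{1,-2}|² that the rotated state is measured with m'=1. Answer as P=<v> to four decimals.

First d^3_{1,-2}(β=2.6244), then the phase factors e^{-i(1)α} and e^{-i(-2)γ}:
Half-angle: c=0.255724, s=0.966750. N=√(24·2·1·120)=75.894664
Admissible k: 0..1 (factorial args all ≥0)
  k=0: (−1)^3·75.8947/(12)·0.2557^3·0.9667^3 = -0.095562
  k=1: (−1)^4·75.8947/(24)·0.2557^1·0.9667^5 = +0.682876
d^3_{1,-2}(2.6244) = -0.095562 +0.682876 = +0.587314
|D^3_{1,-2}|² = |d^3_{1,-2}(β)|² = (+0.587314)² = 0.344937 (the z-rotation phases have unit modulus)

P=0.3449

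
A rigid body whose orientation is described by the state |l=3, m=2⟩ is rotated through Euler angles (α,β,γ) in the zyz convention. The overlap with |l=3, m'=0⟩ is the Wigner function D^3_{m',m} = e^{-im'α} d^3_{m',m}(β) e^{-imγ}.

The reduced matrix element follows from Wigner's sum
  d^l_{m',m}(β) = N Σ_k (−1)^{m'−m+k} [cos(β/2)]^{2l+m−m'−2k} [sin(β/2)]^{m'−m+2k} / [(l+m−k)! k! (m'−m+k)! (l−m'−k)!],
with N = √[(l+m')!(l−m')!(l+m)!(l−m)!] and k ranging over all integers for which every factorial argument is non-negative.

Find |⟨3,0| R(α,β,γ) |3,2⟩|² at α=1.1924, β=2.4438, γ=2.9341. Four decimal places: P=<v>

D^3_{0,2}(1.1924,2.4438,2.9341) = e^{-i·0·1.1924}·d^3_{0,2}(2.4438)·e^{-i·2·2.9341}. Compute d first:
c=cos(2.4438/2)=0.341861, s=sin(2.4438/2)=0.939751; N=√[6·6·120·1]=65.726707
k: max(0,(2)−(0))=2 … min(3+(2),3−(0))=3
  k=2: (−1)^0·65.7267/(12)·0.3419^4·0.9398^2 = +0.066067
  k=3: (−1)^1·65.7267/(12)·0.3419^2·0.9398^4 = -0.499240
d^3_{0,2}(2.4438) = +0.066067 -0.499240 = -0.433174
|D^3_{0,2}|² = |d^3_{0,2}(β)|² = (-0.433174)² = 0.187639 (the z-rotation phases have unit modulus)

P=0.1876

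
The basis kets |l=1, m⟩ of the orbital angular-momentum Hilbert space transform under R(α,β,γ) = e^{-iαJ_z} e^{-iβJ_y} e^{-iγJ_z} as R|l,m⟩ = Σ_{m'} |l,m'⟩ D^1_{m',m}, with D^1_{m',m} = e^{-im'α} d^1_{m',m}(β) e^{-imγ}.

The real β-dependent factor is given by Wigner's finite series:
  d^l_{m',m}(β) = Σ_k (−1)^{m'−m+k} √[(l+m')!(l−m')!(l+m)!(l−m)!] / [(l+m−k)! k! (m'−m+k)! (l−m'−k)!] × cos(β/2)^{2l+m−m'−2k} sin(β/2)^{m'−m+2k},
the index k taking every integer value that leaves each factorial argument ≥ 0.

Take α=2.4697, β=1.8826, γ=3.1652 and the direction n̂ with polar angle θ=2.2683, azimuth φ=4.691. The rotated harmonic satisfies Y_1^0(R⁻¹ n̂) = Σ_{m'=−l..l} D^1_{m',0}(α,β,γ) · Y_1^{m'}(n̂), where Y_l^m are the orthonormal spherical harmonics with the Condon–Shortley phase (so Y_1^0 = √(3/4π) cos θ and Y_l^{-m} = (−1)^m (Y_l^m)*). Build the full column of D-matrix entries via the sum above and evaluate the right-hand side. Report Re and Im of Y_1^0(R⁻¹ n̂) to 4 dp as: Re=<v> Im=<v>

Re=-0.1196 Im=0.0000

Need the full column D^1_{m',0} for m'=−1..1 at α=2.4697, β=1.8826, γ=3.1652.
cos(β/2)=0.588738, sin(β/2)=0.808324
d^1_{-1,0}: single k=1 term ⇒ +0.673011;  D = -0.526729+0.418928i
d^1_{0,0}: k∈[0..1] ⇒ +0.346612 -0.653388 = -0.306776;  D = -0.306776+0.000000i
d^1_{1,0}: single k=0 term ⇒ -0.673011;  D = +0.526729+0.418928i
Y_1^{m'}(θ=2.2683,φ=4.691) and Σ D·Y over m':
  (-0.5267+0.4189i)·(-0.0057+0.2647i)  (-0.3068+0.0000i)·(-0.3138+0.0000i)  (+0.5267+0.4189i)·(+0.0057+0.2647i)
Y_1^0(R⁻¹ n̂) = -0.119574+0.000000i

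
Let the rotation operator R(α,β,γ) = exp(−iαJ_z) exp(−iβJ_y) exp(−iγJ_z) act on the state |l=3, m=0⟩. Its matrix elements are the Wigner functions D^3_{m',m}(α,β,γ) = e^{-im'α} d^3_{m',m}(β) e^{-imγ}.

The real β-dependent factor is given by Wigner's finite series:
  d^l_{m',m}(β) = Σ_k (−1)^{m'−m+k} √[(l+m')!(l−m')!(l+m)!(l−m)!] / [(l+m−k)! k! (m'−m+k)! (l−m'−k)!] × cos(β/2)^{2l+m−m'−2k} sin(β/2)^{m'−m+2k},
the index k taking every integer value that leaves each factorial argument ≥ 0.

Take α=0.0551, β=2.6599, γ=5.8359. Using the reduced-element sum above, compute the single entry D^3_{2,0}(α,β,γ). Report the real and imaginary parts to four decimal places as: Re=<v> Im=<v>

D^3_{2,0}(0.0551,2.6599,5.8359) = e^{-i·2·0.0551}·d^3_{2,0}(2.6599)·e^{-i·0·5.8359}. Compute d first:
c=cos(2.6599/2)=0.238525, s=sin(2.6599/2)=0.971136; N=√[120·1·6·6]=65.726707
Admissible k: 0..1 (factorial args all ≥0)
  k=0: (−1)^2·65.7267/(12)·0.2385^4·0.9711^2 = +0.016721
  k=1: (−1)^3·65.7267/(12)·0.2385^2·0.9711^4 = -0.277171
d^3_{2,0}(2.6599) = +0.016721 -0.277171 = -0.260450
D = (+0.993934-0.109977i)·(-0.260450)·(+1.000000+0.000000i) = -0.258871+0.028644i

Re=-0.2589 Im=0.0286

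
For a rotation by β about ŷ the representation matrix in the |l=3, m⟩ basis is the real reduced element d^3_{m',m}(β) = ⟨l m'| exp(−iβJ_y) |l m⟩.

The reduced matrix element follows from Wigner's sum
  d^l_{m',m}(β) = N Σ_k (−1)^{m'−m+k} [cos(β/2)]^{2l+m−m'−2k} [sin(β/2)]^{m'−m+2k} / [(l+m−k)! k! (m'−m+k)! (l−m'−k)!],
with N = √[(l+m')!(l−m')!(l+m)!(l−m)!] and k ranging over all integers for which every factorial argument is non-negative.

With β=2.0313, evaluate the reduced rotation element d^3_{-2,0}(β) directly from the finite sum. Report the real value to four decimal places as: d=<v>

d=-0.4883

d^3_{-2,0}(β=2.0313) via Wigner's sum:
c=cos(2.0313/2)=0.527068, s=sin(2.0313/2)=0.849823; N=√[1·120·6·6]=65.726707
k∈{2,3} keeps every argument non-negative
  k=2: (−1)^0·65.7267/(12)·0.5271^4·0.8498^2 = +0.305269
  k=3: (−1)^1·65.7267/(12)·0.5271^2·0.8498^4 = -0.793611
d^3_{-2,0}(2.0313) = +0.305269 -0.793611 = -0.488342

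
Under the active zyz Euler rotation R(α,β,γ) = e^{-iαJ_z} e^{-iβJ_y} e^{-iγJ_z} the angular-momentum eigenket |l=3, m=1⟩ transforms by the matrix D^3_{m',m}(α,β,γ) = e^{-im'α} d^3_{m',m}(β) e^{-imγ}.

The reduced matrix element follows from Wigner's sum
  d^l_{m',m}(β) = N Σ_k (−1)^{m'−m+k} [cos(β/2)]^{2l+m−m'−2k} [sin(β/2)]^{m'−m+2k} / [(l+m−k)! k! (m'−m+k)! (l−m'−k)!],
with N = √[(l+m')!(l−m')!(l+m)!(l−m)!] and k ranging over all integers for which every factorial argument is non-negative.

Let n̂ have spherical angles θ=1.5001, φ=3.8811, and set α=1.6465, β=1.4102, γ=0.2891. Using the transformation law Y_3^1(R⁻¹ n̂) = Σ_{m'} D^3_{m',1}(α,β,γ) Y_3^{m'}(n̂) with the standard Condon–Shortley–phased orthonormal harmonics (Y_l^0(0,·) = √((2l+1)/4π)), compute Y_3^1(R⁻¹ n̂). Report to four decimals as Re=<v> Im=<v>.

Need the full column D^3_{m',1} for m'=−3..3 at α=1.6465, β=1.4102, γ=0.2891.
cos(β/2)=0.761547, sin(β/2)=0.648110
d^3_{-3,1}: single k=4 term ⇒ +0.396309;  D = -0.024551-0.395548i
d^3_{-2,1}: k∈[3..4] ⇒ +0.760442 -0.275385 = +0.485057;  D = -0.480466+0.066578i
d^3_{-1,1}: k∈[2..4] ⇒ +0.847686 -0.818612 +0.074113 = +0.103187;  D = +0.021853+0.100846i
d^3_{0,1}: k∈[1..3] ⇒ +0.575072 -1.249533 +0.301669 = -0.372792;  D = -0.357321+0.106279i
d^3_{1,1}: k∈[0..2] ⇒ +0.195065 -1.130248 +0.613959 = -0.321224;  D = +0.114602+0.300085i
d^3_{2,1}: k∈[0..1] ⇒ -0.524966 +0.760442 = +0.235475;  D = -0.212996+0.100406i
d^3_{3,1}: single k=0 term ⇒ +0.547179;  D = +0.270081+0.475879i
Y_3^{m'}(θ=1.5001,φ=3.8811) and Σ D·Y over m':
  (-0.0246-0.3955i)·(+0.2499+0.3302i)  (-0.4805+0.0666i)·(+0.0066-0.0715i)  (+0.0219+0.1008i)·(+0.2322-0.2118i)  (-0.3573+0.1063i)·(-0.0784+0.0000i)  (+0.1146+0.3001i)·(-0.2322-0.2118i)  (-0.2130+0.1004i)·(+0.0066+0.0715i)  (+0.2701+0.4759i)·(-0.2499+0.3302i)
Y_3^1(R⁻¹ n̂) = -0.015715-0.199932i

Re=-0.0157 Im=-0.1999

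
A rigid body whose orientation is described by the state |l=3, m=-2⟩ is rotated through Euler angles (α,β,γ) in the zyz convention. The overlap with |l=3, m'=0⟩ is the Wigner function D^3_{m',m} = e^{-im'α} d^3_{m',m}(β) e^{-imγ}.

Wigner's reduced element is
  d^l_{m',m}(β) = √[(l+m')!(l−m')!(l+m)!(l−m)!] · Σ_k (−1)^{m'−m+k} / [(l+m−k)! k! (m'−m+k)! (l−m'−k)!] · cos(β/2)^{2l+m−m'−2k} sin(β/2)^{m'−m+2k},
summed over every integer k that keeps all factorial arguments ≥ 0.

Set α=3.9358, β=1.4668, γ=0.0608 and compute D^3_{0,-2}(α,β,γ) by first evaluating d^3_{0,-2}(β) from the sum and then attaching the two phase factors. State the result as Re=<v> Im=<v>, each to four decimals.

Re=0.1396 Im=0.0171

Split into d^3_{0,-2}(β=1.4668) × two z-phases.
With c≡cos(β/2)=0.742903 and s≡sin(β/2)=0.669399, N=[6·6·1·120]^{1/2}=65.726707
The bounds max(0,m−m')=0 and min(l+m,l−m')=1 give 2 terms
  k=0: (−1)^2·65.7267/(12)·0.7429^4·0.6694^2 = +0.747582
  k=1: (−1)^3·65.7267/(12)·0.7429^2·0.6694^4 = -0.606968
d^3_{0,-2}(1.4668) = +0.747582 -0.606968 = +0.140614
Phases: e^{-i·(0)·3.9358}=+1.000000+0.000000i, e^{-i·(-2)·0.0608}=+0.992616+0.121301i ⇒ D=+0.139576+0.017057i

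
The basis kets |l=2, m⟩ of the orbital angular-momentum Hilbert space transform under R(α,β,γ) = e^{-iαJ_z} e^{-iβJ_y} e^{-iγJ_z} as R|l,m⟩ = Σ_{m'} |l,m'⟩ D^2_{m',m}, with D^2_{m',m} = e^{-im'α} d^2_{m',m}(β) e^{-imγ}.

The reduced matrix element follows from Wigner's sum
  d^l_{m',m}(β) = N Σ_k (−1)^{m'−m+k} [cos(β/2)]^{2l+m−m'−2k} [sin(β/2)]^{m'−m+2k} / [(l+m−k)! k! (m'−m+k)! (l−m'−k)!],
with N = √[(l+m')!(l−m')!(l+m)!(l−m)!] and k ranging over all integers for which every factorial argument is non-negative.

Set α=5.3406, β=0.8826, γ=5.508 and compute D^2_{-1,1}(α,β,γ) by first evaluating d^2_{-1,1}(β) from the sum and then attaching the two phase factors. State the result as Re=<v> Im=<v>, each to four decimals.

First d^2_{-1,1}(β=0.8826), then the phase factors e^{-i(-1)α} and e^{-i(1)γ}:
Half-angle: c=0.904197, s=0.427115. N=√(1·6·6·1)=6.000000
The bounds max(0,m−m')=2 and min(l+m,l−m')=3 give 2 terms
  k=2: (−1)^0·6.0000/(2)·0.9042^2·0.4271^2 = +0.447443
  k=3: (−1)^1·6.0000/(6)·0.9042^0·0.4271^4 = -0.033280
d^2_{-1,1}(0.8826) = +0.447443 -0.033280 = +0.414163
D = (+0.587698-0.809080i)·(+0.414163)·(+0.714291+0.699848i) = +0.408374-0.069008i

Re=0.4084 Im=-0.0690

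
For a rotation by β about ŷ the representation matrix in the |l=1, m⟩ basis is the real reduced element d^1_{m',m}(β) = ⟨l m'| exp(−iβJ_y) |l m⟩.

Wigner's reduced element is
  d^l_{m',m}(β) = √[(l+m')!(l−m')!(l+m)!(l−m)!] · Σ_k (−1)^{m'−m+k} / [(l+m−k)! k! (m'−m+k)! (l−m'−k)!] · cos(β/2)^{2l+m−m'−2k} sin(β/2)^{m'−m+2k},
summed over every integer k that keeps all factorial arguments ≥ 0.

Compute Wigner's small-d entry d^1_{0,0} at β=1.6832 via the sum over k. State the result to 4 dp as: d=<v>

d=-0.1122

d^1_{0,0}(β=1.6832) via Wigner's sum:
Half-angle: c=0.666271, s=0.745710. N=√(1·1·1·1)=1.000000
The bounds max(0,m−m')=0 and min(l+m,l−m')=1 give 2 terms
  k=0: (−1)^0·1.0000/(1)·0.6663^2·0.7457^0 = +0.443916
  k=1: (−1)^1·1.0000/(1)·0.6663^0·0.7457^2 = -0.556084
d^1_{0,0}(1.6832) = +0.443916 -0.556084 = -0.112167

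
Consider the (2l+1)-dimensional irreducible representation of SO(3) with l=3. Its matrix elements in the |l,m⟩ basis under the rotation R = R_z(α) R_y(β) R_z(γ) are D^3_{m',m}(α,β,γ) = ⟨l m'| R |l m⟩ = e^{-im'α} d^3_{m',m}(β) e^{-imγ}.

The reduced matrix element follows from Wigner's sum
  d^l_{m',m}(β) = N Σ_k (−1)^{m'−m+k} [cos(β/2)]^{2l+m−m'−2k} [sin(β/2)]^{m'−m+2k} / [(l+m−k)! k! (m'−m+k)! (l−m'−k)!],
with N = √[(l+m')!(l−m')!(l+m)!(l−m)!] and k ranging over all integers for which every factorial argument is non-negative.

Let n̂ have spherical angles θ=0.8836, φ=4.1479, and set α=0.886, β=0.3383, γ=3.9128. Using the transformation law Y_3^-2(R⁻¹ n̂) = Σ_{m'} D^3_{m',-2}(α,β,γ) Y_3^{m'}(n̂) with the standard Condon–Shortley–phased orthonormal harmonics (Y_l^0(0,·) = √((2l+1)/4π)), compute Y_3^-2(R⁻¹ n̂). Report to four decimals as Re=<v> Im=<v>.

Re=0.0695 Im=0.3019

Need the full column D^3_{m',-2} for m'=−3..3 at α=0.886, β=0.3383, γ=3.9128.
cos(β/2)=0.985728, sin(β/2)=0.168345
d^3_{-3,-2}: single k=1 term ⇒ +0.383761;  D = -0.188004-0.334555i
d^3_{-2,-2}: k∈[0..1] ⇒ +0.917367 -0.133782 = +0.783585;  D = -0.771913-0.134748i
d^3_{-1,-2}: k∈[0..1] ⇒ -0.495433 +0.028900 = -0.466533;  D = +0.352833-0.305225i
d^3_{0,-2}: k∈[0..1] ⇒ +0.146551 -0.004274 = +0.142276;  D = +0.004037+0.142219i
d^3_{1,-2}: k∈[0..1] ⇒ -0.028900 +0.000421 = -0.028479;  D = -0.022560-0.017380i
d^3_{2,-2}: k∈[0..1] ⇒ +0.003902 -0.000023 = +0.003879;  D = +0.003777-0.000883i
d^3_{3,-2}: single k=0 term ⇒ -0.000326;  D = -0.000144+0.000293i
Y_3^{m'}(θ=0.8836,φ=4.1479) and Σ D·Y over m':
  (-0.1880-0.3346i)·(+0.1913+0.0236i)  (-0.7719-0.1347i)·(-0.1657-0.3502i)  (+0.3528-0.3052i)·(-0.1353+0.2136i)  (+0.0040+0.1422i)·(-0.2339+0.0000i)  (-0.0226-0.0174i)·(+0.1353+0.2136i)  (+0.0038-0.0009i)·(-0.1657+0.3502i)  (-0.0001+0.0003i)·(-0.1913+0.0236i)
Y_3^-2(R⁻¹ n̂) = +0.069504+0.301875i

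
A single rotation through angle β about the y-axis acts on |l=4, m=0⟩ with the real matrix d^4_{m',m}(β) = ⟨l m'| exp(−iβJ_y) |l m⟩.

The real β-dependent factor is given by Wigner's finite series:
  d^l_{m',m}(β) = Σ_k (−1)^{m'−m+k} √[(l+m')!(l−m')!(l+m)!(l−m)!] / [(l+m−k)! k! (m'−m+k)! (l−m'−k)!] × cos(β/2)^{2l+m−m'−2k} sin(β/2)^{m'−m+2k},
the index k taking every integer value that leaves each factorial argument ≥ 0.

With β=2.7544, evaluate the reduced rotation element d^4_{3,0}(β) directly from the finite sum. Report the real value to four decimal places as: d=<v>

d=0.0737

d^4_{3,0}(β=2.7544) via Wigner's sum:
Half-angle: c=0.192389, s=0.981319. N=√(5040·1·24·24)=1703.830978
Admissible k: 0..1 (factorial args all ≥0)
  k=0: (−1)^3·1703.8310/(144)·0.1924^5·0.9813^3 = -0.002947
  k=1: (−1)^4·1703.8310/(144)·0.1924^3·0.9813^5 = +0.076676
d^4_{3,0}(2.7544) = -0.002947 +0.076676 = +0.073728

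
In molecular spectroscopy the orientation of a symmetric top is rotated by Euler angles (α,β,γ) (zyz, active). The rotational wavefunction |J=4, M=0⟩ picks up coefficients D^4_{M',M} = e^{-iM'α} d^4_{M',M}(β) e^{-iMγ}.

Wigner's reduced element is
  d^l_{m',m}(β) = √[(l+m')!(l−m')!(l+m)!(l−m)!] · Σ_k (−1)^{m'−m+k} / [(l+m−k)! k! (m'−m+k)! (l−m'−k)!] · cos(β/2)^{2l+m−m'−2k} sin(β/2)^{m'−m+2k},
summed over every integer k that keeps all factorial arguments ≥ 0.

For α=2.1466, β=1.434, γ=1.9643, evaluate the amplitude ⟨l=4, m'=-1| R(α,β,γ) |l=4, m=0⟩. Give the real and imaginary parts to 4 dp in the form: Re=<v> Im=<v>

D^4_{-1,0}(2.1466,1.434,1.9643) = e^{-i·-1·2.1466}·d^4_{-1,0}(1.434)·e^{-i·0·1.9643}. Compute d first:
c=cos(1.434/2)=0.753780, s=sin(1.434/2)=0.657126; N=√[6·120·24·24]=643.987578
k: max(0,(0)−(-1))=1 … min(4+(0),4−(-1))=4
  k=1: (−1)^0·643.9876/(144)·0.7538^7·0.6571^1 = +0.406329
  k=2: (−1)^1·643.9876/(24)·0.7538^5·0.6571^3 = -1.852837
  k=3: (−1)^2·643.9876/(24)·0.7538^3·0.6571^5 = +1.408138
  k=4: (−1)^3·643.9876/(144)·0.7538^1·0.6571^7 = -0.178362
d^4_{-1,0}(1.434) = +0.406329 -1.852837 +1.408138 -0.178362 = -0.216732
D = (-0.544509+0.838755i)·(-0.216732)·(+1.000000+0.000000i) = +0.118012-0.181785i

Re=0.1180 Im=-0.1818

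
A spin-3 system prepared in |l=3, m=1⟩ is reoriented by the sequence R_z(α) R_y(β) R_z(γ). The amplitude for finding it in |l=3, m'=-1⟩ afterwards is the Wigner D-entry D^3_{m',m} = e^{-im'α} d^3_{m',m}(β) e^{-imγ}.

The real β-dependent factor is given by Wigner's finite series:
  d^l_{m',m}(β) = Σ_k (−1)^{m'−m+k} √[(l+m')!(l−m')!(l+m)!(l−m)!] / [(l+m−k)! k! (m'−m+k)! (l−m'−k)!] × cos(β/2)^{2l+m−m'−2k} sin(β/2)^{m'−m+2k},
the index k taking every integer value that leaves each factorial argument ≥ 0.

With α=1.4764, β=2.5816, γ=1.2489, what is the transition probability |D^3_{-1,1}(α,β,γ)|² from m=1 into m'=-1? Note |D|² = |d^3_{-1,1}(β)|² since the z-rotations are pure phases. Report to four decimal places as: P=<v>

P=0.0894

D^3_{-1,1}(1.4764,2.5816,1.2489) = e^{-i·-1·1.4764}·d^3_{-1,1}(2.5816)·e^{-i·1·1.2489}. Compute d first:
c=cos(2.5816/2)=0.276352, s=sin(2.5816/2)=0.961056; N=√[2·24·24·2]=48.000000
The bounds max(0,m−m')=2 and min(l+m,l−m')=4 give 3 terms
  k=2: (−1)^0·48.0000/(8)·0.2764^4·0.9611^2 = +0.032322
  k=3: (−1)^1·48.0000/(6)·0.2764^2·0.9611^4 = -0.521208
  k=4: (−1)^2·48.0000/(48)·0.2764^0·0.9611^6 = +0.787940
d^3_{-1,1}(2.5816) = +0.032322 -0.521208 +0.787940 = +0.299054
|D^3_{-1,1}|² = |d^3_{-1,1}(β)|² = (+0.299054)² = 0.089434 (the z-rotation phases have unit modulus)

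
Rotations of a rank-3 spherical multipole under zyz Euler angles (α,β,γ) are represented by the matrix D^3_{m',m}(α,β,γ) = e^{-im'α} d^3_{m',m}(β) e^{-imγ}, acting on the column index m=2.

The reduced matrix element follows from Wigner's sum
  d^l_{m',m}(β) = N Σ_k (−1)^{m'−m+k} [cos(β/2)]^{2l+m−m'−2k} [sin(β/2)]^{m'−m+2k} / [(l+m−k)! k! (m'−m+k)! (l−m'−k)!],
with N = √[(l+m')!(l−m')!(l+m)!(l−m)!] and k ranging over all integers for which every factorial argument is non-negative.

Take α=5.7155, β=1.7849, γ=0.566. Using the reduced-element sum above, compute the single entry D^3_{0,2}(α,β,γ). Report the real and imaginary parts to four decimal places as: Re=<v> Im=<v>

Re=-0.1180 Im=0.2515

D^3_{0,2}(5.7155,1.7849,0.566) = e^{-i·0·5.7155}·d^3_{0,2}(1.7849)·e^{-i·2·0.566}. Compute d first:
Half-angle: c=0.627506, s=0.778611. N=√(6·6·120·1)=65.726707
Admissible k: 2..3 (factorial args all ≥0)
  k=2: (−1)^0·65.7267/(12)·0.6275^4·0.7786^2 = +0.514843
  k=3: (−1)^1·65.7267/(12)·0.6275^2·0.7786^4 = -0.792647
d^3_{0,2}(1.7849) = +0.514843 -0.792647 = -0.277805
Phases: e^{-i·(0)·5.7155}=+1.000000+0.000000i, e^{-i·(2)·0.566}=+0.424850-0.905264i ⇒ D=-0.118025+0.251486i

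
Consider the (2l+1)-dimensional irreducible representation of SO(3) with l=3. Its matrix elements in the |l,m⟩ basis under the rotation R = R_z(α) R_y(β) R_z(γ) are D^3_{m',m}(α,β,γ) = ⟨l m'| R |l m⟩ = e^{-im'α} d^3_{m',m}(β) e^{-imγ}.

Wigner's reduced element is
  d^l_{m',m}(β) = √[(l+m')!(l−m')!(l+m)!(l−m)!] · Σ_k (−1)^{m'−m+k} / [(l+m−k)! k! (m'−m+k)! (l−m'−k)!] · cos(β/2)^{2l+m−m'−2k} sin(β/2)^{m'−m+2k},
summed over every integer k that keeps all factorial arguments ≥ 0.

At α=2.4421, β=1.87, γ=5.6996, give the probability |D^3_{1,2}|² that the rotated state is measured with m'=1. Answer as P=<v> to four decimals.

P=0.2519

D^3_{1,2}(2.4421,1.87,5.6996) = e^{-i·1·2.4421}·d^3_{1,2}(1.87)·e^{-i·2·5.6996}. Compute d first:
Half-angle: c=0.593818, s=0.804599. N=√(24·2·120·1)=75.894664
The bounds max(0,m−m')=1 and min(l+m,l−m')=2 give 2 terms
  k=1: (−1)^0·75.8947/(24)·0.5938^5·0.8046^1 = +0.187866
  k=2: (−1)^1·75.8947/(12)·0.5938^3·0.8046^3 = -0.689810
d^3_{1,2}(1.87) = +0.187866 -0.689810 = -0.501944
|D^3_{1,2}|² = |d^3_{1,2}(β)|² = (-0.501944)² = 0.251948 (the z-rotation phases have unit modulus)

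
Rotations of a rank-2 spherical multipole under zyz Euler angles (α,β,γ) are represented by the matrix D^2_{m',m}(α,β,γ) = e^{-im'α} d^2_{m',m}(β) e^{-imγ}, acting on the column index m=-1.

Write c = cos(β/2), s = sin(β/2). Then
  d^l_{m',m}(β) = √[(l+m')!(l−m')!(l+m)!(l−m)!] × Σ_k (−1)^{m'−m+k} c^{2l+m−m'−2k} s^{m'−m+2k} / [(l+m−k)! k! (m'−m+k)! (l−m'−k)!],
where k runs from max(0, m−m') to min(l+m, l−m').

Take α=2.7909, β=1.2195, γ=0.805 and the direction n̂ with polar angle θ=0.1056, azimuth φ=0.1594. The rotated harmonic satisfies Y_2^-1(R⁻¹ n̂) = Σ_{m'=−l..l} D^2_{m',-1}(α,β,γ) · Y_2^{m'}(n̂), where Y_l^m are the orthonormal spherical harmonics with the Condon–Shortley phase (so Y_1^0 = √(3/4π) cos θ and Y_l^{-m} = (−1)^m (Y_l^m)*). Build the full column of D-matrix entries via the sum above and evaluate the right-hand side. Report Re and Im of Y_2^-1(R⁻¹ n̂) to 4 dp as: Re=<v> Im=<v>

Need the full column D^2_{m',-1} for m'=−2..2 at α=2.7909, β=1.2195, γ=0.805.
cos(β/2)=0.819791, sin(β/2)=0.572663
d^2_{-2,-1}: single k=1 term ⇒ +0.631013;  D = +0.627629+0.065265i
d^2_{-1,-1}: k∈[0..1] ⇒ +0.451661 -0.661189 = -0.209527;  D = +0.188274+0.091949i
d^2_{0,-1}: k∈[0..1] ⇒ -0.772830 +0.377116 = -0.395714;  D = -0.274274-0.285243i
d^2_{1,-1}: k∈[0..1] ⇒ +0.661189 -0.107546 = +0.553642;  D = -0.223276-0.506624i
d^2_{2,-1}: single k=0 term ⇒ -0.307914;  D = -0.019819-0.307276i
Y_2^{m'}(θ=0.1056,φ=0.1594) and Σ D·Y over m':
  (+0.6276+0.0653i)·(+0.0041-0.0013i)  (+0.1883+0.0919i)·(+0.0799-0.0129i)  (-0.2743-0.2852i)·(+0.6203+0.0000i)  (-0.2233-0.5066i)·(-0.0799-0.0129i)  (-0.0198-0.3073i)·(+0.0041+0.0013i)
Y_2^-1(R⁻¹ n̂) = -0.139573-0.130480i

Re=-0.1396 Im=-0.1305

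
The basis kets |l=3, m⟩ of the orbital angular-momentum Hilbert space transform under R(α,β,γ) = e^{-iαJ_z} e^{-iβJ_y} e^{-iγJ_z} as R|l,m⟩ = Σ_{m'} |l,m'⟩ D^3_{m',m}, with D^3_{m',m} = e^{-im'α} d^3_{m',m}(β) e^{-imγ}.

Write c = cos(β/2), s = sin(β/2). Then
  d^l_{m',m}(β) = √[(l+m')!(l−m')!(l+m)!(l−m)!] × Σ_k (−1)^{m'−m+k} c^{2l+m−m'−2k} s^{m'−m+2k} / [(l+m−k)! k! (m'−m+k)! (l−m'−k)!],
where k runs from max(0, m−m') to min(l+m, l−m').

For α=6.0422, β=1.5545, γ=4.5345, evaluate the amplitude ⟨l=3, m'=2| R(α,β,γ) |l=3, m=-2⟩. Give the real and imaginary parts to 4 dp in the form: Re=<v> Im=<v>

Re=-0.4917 Im=-0.0624

D^3_{2,-2}(6.0422,1.5545,4.5345) = e^{-i·2·6.0422}·d^3_{2,-2}(1.5545)·e^{-i·-2·4.5345}. Compute d first:
With c≡cos(β/2)=0.712845 and s≡sin(β/2)=0.701322, N=[120·1·1·120]^{1/2}=120.000000
k∈{0,1} keeps every argument non-negative
  k=0: (−1)^4·120.0000/(24)·0.7128^2·0.7013^4 = +0.614652
  k=1: (−1)^5·120.0000/(120)·0.7128^0·0.7013^6 = -0.118988
d^3_{2,-2}(1.5545) = +0.614652 -0.118988 = +0.495664
Phases: e^{-i·(2)·6.0422}=+0.886083+0.463526i, e^{-i·(-2)·4.5345}=-0.937376+0.348320i ⇒ D=-0.491722-0.062383i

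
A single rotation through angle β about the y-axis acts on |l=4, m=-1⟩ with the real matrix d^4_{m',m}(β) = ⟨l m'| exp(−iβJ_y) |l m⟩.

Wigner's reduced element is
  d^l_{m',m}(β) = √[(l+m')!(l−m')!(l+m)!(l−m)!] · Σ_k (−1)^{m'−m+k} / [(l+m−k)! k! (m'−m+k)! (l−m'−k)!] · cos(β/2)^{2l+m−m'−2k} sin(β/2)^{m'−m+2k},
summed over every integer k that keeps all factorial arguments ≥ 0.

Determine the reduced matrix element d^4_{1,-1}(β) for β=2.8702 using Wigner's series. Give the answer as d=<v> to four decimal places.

d^4_{1,-1}(β=2.8702) via Wigner's sum:
c=cos(2.8702/2)=0.135280, s=sin(2.8702/2)=0.990807; N=√[120·6·6·120]=720.000000
k: max(0,(-1)−(1))=0 … min(4+(-1),4−(1))=3
  k=0: (−1)^2·720.0000/(72)·0.1353^6·0.9908^2 = +0.000060
  k=1: (−1)^3·720.0000/(24)·0.1353^4·0.9908^4 = -0.009683
  k=2: (−1)^4·720.0000/(48)·0.1353^2·0.9908^6 = +0.259714
  k=3: (−1)^5·720.0000/(720)·0.1353^0·0.9908^8 = -0.928782
d^4_{1,-1}(2.8702) = +0.000060 -0.009683 +0.259714 -0.928782 = -0.678691

d=-0.6787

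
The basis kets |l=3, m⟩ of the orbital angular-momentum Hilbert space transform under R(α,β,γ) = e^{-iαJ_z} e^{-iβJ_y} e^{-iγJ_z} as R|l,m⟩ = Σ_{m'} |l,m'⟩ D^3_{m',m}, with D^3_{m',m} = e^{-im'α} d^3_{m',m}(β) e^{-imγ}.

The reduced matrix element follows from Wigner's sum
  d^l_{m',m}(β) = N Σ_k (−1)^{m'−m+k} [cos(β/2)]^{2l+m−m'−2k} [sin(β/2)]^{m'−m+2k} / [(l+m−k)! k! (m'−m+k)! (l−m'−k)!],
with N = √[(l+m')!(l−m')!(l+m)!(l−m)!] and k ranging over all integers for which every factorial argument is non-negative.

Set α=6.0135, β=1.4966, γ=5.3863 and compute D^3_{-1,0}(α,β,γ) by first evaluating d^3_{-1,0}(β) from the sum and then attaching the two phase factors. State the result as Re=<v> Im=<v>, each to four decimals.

D^3_{-1,0}(6.0135,1.4966,5.3863) = e^{-i·-1·6.0135}·d^3_{-1,0}(1.4966)·e^{-i·0·5.3863}. Compute d first:
Half-angle: c=0.732847, s=0.680394. N=√(2·24·6·6)=41.569219
The bounds max(0,m−m')=1 and min(l+m,l−m')=3 give 3 terms
  k=1: (−1)^0·41.5692/(12)·0.7328^5·0.6804^1 = +0.498215
  k=2: (−1)^1·41.5692/(4)·0.7328^3·0.6804^3 = -1.288346
  k=3: (−1)^2·41.5692/(12)·0.7328^1·0.6804^5 = +0.370174
d^3_{-1,0}(1.4966) = +0.498215 -1.288346 +0.370174 = -0.419957
Attach z-rotation phases: D = e^{-i(-1)(6.0135)}·(-0.419957)·e^{-i(0)(5.3863)} = -0.404778+0.111888i

Re=-0.4048 Im=0.1119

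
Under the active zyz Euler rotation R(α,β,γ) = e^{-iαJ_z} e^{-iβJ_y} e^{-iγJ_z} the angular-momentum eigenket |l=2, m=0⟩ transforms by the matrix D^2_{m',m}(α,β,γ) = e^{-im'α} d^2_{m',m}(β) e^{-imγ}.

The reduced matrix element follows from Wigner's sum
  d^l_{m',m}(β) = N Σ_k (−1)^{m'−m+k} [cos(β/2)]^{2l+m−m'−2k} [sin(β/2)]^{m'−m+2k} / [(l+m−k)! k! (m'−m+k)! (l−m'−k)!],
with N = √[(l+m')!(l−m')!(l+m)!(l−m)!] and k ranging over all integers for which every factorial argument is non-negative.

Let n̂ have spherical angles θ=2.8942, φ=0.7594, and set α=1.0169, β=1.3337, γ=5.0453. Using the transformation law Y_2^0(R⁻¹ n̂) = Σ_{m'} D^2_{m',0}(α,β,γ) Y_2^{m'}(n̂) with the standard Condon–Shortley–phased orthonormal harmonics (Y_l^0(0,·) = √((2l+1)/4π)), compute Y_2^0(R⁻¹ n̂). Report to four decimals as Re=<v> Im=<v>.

Re=-0.3154 Im=0.0000

Need the full column D^2_{m',0} for m'=−2..2 at α=1.0169, β=1.3337, γ=5.0453.
cos(β/2)=0.785774, sin(β/2)=0.618514
d^2_{-2,0}: single k=2 term ⇒ +0.578588;  D = -0.258419+0.517672i
d^2_{-1,0}: k∈[1..2] ⇒ +0.735052 -0.455430 = +0.279622;  D = +0.147082+0.237813i
d^2_{0,0}: k∈[0..2] ⇒ +0.381233 -0.944831 +0.146352 = -0.417246;  D = -0.417246+0.000000i
d^2_{1,0}: k∈[0..1] ⇒ -0.735052 +0.455430 = -0.279622;  D = -0.147082+0.237813i
d^2_{2,0}: single k=0 term ⇒ +0.578588;  D = -0.258419-0.517672i
Y_2^{m'}(θ=2.8942,φ=0.7594) and Σ D·Y over m':
  (-0.2584+0.5177i)·(+0.0012-0.0231i)  (+0.1471+0.2378i)·(-0.1330+0.1263i)  (-0.4172+0.0000i)·(+0.5740+0.0000i)  (-0.1471+0.2378i)·(+0.1330+0.1263i)  (-0.2584-0.5177i)·(+0.0012+0.0231i)
Y_2^0(R⁻¹ n̂) = -0.315386+0.000000i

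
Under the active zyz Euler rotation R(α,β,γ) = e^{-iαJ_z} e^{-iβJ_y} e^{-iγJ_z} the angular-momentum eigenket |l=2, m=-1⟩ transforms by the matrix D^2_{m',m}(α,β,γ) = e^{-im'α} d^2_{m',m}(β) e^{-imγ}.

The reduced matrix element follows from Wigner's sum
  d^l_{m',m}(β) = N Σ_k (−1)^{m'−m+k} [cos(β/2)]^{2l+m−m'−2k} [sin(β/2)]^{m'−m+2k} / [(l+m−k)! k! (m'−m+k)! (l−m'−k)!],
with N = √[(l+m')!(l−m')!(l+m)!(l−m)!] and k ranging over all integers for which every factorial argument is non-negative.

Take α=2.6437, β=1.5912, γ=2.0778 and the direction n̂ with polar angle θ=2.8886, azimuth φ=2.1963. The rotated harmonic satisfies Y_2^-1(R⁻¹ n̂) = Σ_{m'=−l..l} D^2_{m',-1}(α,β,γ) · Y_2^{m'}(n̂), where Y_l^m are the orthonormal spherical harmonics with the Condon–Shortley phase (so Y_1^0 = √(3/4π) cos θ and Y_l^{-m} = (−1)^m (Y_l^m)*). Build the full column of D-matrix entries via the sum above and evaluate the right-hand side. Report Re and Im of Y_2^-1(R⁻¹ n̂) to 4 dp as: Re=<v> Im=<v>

Re=-0.1066 Im=0.1497

Need the full column D^2_{m',-1} for m'=−2..2 at α=2.6437, β=1.5912, γ=2.0778.
cos(β/2)=0.699856, sin(β/2)=0.714284
d^2_{-2,-1}: single k=1 term ⇒ +0.489697;  D = +0.229937+0.432356i
d^2_{-1,-1}: k∈[0..1] ⇒ +0.239903 -0.749688 = -0.509785;  D = -0.004645+0.509764i
d^2_{0,-1}: k∈[0..1] ⇒ -0.599754 +0.624736 = +0.024982;  D = -0.012130+0.021840i
d^2_{1,-1}: k∈[0..1] ⇒ +0.749688 -0.260305 = +0.489383;  D = +0.413091-0.262395i
d^2_{2,-1}: single k=0 term ⇒ -0.510095;  D = +0.508916-0.034663i
Y_2^{m'}(θ=2.8886,φ=2.1963) and Σ D·Y over m':
  (+0.2299+0.4324i)·(-0.0076+0.0230i)  (-0.0046+0.5098i)·(+0.1096+0.1518i)  (-0.0121+0.0218i)·(+0.5715+0.0000i)  (+0.4131-0.2624i)·(-0.1096+0.1518i)  (+0.5089-0.0347i)·(-0.0076-0.0230i)
Y_2^-1(R⁻¹ n̂) = -0.106616+0.149677i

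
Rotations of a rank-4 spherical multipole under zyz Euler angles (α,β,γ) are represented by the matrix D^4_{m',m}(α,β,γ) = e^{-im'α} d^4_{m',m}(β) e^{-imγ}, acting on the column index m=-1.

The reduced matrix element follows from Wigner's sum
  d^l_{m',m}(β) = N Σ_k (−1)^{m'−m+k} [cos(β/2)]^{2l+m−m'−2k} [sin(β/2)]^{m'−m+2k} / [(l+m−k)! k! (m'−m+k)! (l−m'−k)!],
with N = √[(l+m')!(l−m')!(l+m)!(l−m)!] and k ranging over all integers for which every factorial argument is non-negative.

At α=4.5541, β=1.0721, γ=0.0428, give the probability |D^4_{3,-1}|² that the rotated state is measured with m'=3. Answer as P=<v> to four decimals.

Split into d^4_{3,-1}(β=1.0721) × two z-phases.
c=cos(1.0721/2)=0.859733, s=sin(1.0721/2)=0.510744; N=√[5040·1·6·120]=1904.940944
The bounds max(0,m−m')=0 and min(l+m,l−m')=1 give 2 terms
  k=0: (−1)^4·1904.9409/(144)·0.8597^4·0.5107^4 = +0.491797
  k=1: (−1)^5·1904.9409/(240)·0.8597^2·0.5107^6 = -0.104140
d^4_{3,-1}(1.0721) = +0.491797 -0.104140 = +0.387658
|D^4_{3,-1}|² = |d^4_{3,-1}(β)|² = (+0.387658)² = 0.150278 (the z-rotation phases have unit modulus)

P=0.1503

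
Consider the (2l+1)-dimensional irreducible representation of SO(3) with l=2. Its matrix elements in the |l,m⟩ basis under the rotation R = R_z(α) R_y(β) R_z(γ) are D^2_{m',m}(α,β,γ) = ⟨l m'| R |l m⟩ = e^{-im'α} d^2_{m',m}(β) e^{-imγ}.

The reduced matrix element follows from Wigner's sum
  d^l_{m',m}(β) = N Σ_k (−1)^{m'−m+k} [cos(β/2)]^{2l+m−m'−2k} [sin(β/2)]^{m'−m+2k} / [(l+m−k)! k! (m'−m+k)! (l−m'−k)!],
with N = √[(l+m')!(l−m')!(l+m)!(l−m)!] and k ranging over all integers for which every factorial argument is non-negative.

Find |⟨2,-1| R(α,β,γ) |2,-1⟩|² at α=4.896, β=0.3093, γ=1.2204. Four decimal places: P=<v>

P=0.7808

Split into d^2_{-1,-1}(β=0.3093) × two z-phases.
Half-angle: c=0.988066, s=0.154034. N=√(1·6·1·6)=6.000000
Admissible k: 0..1 (factorial args all ≥0)
  k=0: (−1)^0·6.0000/(6)·0.9881^4·0.1540^0 = +0.953110
  k=1: (−1)^1·6.0000/(2)·0.9881^2·0.1540^2 = -0.069491
d^2_{-1,-1}(0.3093) = +0.953110 -0.069491 = +0.883619
|D^2_{-1,-1}|² = |d^2_{-1,-1}(β)|² = (+0.883619)² = 0.780783 (the z-rotation phases have unit modulus)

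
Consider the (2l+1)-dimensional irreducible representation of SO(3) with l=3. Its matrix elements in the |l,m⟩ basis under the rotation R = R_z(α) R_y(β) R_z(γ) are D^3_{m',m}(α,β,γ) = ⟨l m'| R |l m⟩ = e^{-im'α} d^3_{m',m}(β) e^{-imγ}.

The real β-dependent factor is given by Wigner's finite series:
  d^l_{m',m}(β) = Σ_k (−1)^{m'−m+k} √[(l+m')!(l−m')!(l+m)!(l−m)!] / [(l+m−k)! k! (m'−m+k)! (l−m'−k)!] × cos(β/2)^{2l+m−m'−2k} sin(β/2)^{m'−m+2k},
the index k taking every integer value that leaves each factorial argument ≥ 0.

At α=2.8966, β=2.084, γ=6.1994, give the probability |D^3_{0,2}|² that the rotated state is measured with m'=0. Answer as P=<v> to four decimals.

P=0.2603

D^3_{0,2}(2.8966,2.084,6.1994) = e^{-i·0·2.8966}·d^3_{0,2}(2.084)·e^{-i·2·6.1994}. Compute d first:
With c≡cos(β/2)=0.504494 and s≡sin(β/2)=0.863415, N=[6·6·120·1]^{1/2}=65.726707
The bounds max(0,m−m')=2 and min(l+m,l−m')=3 give 2 terms
  k=2: (−1)^0·65.7267/(12)·0.5045^4·0.8634^2 = +0.264500
  k=3: (−1)^1·65.7267/(12)·0.5045^2·0.8634^4 = -0.774732
d^3_{0,2}(2.084) = +0.264500 -0.774732 = -0.510232
|D^3_{0,2}|² = |d^3_{0,2}(β)|² = (-0.510232)² = 0.260337 (the z-rotation phases have unit modulus)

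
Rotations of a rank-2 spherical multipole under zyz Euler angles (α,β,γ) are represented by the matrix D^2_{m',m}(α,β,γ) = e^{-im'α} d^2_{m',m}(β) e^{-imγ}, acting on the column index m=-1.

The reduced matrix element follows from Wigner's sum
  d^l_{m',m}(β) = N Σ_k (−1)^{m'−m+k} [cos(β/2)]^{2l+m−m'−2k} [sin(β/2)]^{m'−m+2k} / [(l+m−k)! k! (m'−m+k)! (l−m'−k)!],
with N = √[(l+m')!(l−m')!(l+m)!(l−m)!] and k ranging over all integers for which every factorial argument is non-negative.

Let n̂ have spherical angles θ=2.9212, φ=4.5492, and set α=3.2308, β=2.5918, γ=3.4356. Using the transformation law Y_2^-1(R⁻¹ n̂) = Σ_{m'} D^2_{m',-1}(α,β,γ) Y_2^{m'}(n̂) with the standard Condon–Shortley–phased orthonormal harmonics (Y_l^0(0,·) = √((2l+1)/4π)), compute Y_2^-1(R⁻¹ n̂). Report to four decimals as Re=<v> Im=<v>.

Re=-0.3356 Im=0.0454

Need the full column D^2_{m',-1} for m'=−2..2 at α=3.2308, β=2.5918, γ=3.4356.
cos(β/2)=0.271447, sin(β/2)=0.962453
d^2_{-2,-1}: single k=1 term ⇒ +0.038500;  D = -0.034283-0.017519i
d^2_{-1,-1}: k∈[0..1] ⇒ +0.005429 -0.204763 = -0.199334;  D = -0.184875-0.074532i
d^2_{0,-1}: k∈[0..1] ⇒ -0.047153 +0.592789 = +0.545636;  D = -0.522223-0.158120i
d^2_{1,-1}: k∈[0..1] ⇒ +0.204763 -0.858062 = -0.653299;  D = -0.639646-0.132862i
d^2_{2,-1}: single k=0 term ⇒ -0.484010;  D = +0.480780+0.055823i
Y_2^{m'}(θ=2.9212,φ=4.5492) and Σ D·Y over m':
  (-0.0343-0.0175i)·(-0.0175-0.0059i)  (-0.1849-0.0745i)·(+0.0268-0.1626i)  (-0.5222-0.1581i)·(+0.5856+0.0000i)  (-0.6396-0.1329i)·(-0.0268-0.1626i)  (+0.4808+0.0558i)·(-0.0175+0.0059i)
Y_2^-1(R⁻¹ n̂) = -0.335585+0.045430i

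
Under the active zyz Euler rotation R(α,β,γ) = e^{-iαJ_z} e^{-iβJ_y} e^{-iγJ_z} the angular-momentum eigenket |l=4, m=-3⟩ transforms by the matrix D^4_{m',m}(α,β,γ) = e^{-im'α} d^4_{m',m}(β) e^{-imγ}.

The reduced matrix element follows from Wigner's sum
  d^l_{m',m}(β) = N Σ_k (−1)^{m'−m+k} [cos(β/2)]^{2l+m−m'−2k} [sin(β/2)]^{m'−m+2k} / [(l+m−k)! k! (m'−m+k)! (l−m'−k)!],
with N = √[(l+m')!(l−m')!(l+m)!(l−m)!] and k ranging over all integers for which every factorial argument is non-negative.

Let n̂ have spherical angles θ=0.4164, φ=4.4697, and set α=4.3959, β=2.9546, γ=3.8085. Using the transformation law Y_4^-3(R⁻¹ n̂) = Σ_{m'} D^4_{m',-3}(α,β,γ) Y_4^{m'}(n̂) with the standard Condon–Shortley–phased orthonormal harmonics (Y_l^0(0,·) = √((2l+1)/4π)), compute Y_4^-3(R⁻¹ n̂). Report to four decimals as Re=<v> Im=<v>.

Need the full column D^4_{m',-3} for m'=−4..4 at α=4.3959, β=2.9546, γ=3.8085.
cos(β/2)=0.093360, sin(β/2)=0.995632
d^4_{-4,-3}: single k=1 term ⇒ +0.000000;  D = -0.000000-0.000000i
d^4_{-3,-3}: k∈[0..1] ⇒ +0.000000 -0.000005 = -0.000005;  D = -0.000004+0.000002i
d^4_{-2,-3}: k∈[0..1] ⇒ -0.000000 +0.000079 = +0.000078;  D = +0.000016+0.000077i
d^4_{-1,-3}: k∈[0..1] ⇒ +0.000005 -0.000988 = -0.000982;  D = +0.000976+0.000111i
d^4_{0,-3}: k∈[0..1] ⇒ -0.000083 +0.009420 = +0.009337;  D = +0.003892-0.008487i
d^4_{1,-3}: k∈[0..1] ⇒ +0.000988 -0.067389 = -0.066401;  D = -0.048747-0.045087i
d^4_{2,-3}: k∈[0..1] ⇒ -0.008936 +0.338781 = +0.329844;  D = -0.288209+0.160416i
d^4_{3,-3}: k∈[0..1] ⇒ +0.059431 -0.965589 = -0.906157;  D = +0.172385+0.889609i
d^4_{4,-3}: single k=0 term ⇒ -0.256094;  D = -0.254093-0.031950i
Y_4^{m'}(θ=0.4164,φ=4.4697) and Σ D·Y over m':
  (-0.0000-0.0000i)·(+0.0067+0.0098i)  (-0.0000+0.0000i)·(+0.0504-0.0565i)  (+0.0000+0.0001i)·(-0.2350-0.1240i)  (+0.0010+0.0001i)·(-0.1201+0.4850i)  (+0.0039-0.0085i)·(+0.2531+0.0000i)  (-0.0487-0.0451i)·(+0.1201+0.4850i)  (-0.2882+0.1604i)·(-0.2350+0.1240i)  (+0.1724+0.8896i)·(-0.0504-0.0565i)  (-0.2541-0.0320i)·(+0.0067-0.0098i)
Y_4^-3(R⁻¹ n̂) = +0.104277-0.156500i

Re=0.1043 Im=-0.1565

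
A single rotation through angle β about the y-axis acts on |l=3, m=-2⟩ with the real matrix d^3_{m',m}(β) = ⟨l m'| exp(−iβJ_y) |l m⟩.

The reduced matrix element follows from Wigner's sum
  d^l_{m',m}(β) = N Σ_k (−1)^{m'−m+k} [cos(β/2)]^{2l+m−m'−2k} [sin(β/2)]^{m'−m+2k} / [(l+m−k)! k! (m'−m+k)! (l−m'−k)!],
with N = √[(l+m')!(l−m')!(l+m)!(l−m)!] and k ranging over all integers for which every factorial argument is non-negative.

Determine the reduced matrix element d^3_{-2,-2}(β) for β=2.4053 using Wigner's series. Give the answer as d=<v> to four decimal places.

d^3_{-2,-2}(β=2.4053) via Wigner's sum:
c=cos(2.4053/2)=0.359887, s=sin(2.4053/2)=0.932996; N=√[1·120·1·120]=120.000000
The bounds max(0,m−m')=0 and min(l+m,l−m')=1 give 2 terms
  k=0: (−1)^0·120.0000/(120)·0.3599^6·0.9330^0 = +0.002173
  k=1: (−1)^1·120.0000/(24)·0.3599^4·0.9330^2 = -0.073012
d^3_{-2,-2}(2.4053) = +0.002173 -0.073012 = -0.070839

d=-0.0708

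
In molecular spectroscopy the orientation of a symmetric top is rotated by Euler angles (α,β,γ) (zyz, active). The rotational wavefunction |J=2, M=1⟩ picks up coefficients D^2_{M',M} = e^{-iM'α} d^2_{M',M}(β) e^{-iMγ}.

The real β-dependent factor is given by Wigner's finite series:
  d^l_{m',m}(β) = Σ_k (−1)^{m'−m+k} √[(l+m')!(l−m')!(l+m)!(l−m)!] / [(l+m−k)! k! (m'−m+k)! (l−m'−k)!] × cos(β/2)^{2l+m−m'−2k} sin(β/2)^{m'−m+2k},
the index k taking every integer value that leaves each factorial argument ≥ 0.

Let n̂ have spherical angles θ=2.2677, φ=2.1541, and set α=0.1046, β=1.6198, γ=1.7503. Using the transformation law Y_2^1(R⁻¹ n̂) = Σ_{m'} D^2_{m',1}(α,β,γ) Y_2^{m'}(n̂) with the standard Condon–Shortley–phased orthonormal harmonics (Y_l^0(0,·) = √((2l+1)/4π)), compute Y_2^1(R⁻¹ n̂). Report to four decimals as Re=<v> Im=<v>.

Re=0.1371 Im=-0.1910

Need the full column D^2_{m',1} for m'=−2..2 at α=0.1046, β=1.6198, γ=1.7503.
cos(β/2)=0.689571, sin(β/2)=0.724218
d^2_{-2,1}: single k=3 term ⇒ +0.523862;  D = +0.015555-0.523631i
d^2_{-1,1}: k∈[2..3] ⇒ +0.748200 -0.275092 = +0.473109;  D = -0.035404-0.471782i
d^2_{0,1}: k∈[1..2] ⇒ +0.581677 -0.641598 = -0.059921;  D = +0.010698+0.058958i
d^2_{1,1}: k∈[0..1] ⇒ +0.226108 -0.748200 = -0.522093;  D = +0.146341+0.501164i
d^2_{2,1}: single k=0 term ⇒ -0.474937;  D = +0.179996+0.439507i
Y_2^{m'}(θ=2.2677,φ=2.1541) and Σ D·Y over m':
  (+0.0156-0.5236i)·(-0.0893+0.2088i)  (-0.0354-0.4718i)·(+0.2094+0.3174i)  (+0.0107+0.0590i)·(+0.0744+0.0000i)  (+0.1463+0.5012i)·(-0.2094+0.3174i)  (+0.1800+0.4395i)·(-0.0893-0.2088i)
Y_2^1(R⁻¹ n̂) = +0.137081-0.190997i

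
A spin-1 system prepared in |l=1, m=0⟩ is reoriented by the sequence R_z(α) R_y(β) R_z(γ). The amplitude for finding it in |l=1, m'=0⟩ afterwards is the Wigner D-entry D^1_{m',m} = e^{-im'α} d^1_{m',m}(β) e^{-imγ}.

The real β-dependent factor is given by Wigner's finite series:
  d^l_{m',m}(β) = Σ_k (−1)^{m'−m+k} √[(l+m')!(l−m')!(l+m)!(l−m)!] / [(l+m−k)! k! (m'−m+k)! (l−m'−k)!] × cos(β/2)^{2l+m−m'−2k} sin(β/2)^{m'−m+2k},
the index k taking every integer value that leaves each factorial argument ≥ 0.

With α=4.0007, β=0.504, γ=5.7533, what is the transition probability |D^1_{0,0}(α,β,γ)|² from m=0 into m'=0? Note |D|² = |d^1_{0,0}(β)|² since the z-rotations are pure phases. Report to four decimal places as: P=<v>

P=0.7668

Split into d^1_{0,0}(β=0.504) × two z-phases.
Half-angle: c=0.968416, s=0.249341. N=√(1·1·1·1)=1.000000
k: max(0,(0)−(0))=0 … min(1+(0),1−(0))=1
  k=0: (−1)^0·1.0000/(1)·0.9684^2·0.2493^0 = +0.937829
  k=1: (−1)^1·1.0000/(1)·0.9684^0·0.2493^2 = -0.062171
d^1_{0,0}(0.504) = +0.937829 -0.062171 = +0.875658
|D^1_{0,0}|² = |d^1_{0,0}(β)|² = (+0.875658)² = 0.766777 (the z-rotation phases have unit modulus)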